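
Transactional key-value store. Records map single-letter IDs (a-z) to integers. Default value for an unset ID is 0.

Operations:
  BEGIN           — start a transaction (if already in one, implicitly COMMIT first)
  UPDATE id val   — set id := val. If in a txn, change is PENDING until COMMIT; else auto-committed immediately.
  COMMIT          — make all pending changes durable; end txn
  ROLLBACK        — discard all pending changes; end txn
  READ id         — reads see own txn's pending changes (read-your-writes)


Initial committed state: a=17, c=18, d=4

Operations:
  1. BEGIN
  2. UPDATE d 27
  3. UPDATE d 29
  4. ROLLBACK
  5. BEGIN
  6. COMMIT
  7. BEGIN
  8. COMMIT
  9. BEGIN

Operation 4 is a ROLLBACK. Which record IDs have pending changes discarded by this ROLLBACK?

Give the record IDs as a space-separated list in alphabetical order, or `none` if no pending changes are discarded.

Initial committed: {a=17, c=18, d=4}
Op 1: BEGIN: in_txn=True, pending={}
Op 2: UPDATE d=27 (pending; pending now {d=27})
Op 3: UPDATE d=29 (pending; pending now {d=29})
Op 4: ROLLBACK: discarded pending ['d']; in_txn=False
Op 5: BEGIN: in_txn=True, pending={}
Op 6: COMMIT: merged [] into committed; committed now {a=17, c=18, d=4}
Op 7: BEGIN: in_txn=True, pending={}
Op 8: COMMIT: merged [] into committed; committed now {a=17, c=18, d=4}
Op 9: BEGIN: in_txn=True, pending={}
ROLLBACK at op 4 discards: ['d']

Answer: d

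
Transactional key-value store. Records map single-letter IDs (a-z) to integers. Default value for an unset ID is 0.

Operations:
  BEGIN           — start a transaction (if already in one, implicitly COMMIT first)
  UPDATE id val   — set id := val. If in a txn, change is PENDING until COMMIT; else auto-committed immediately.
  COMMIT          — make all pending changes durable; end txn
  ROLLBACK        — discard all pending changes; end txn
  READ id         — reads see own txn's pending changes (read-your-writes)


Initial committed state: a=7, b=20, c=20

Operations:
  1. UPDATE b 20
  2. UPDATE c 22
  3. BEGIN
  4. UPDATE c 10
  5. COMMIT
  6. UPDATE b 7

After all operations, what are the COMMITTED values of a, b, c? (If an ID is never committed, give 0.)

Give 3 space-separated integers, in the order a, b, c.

Initial committed: {a=7, b=20, c=20}
Op 1: UPDATE b=20 (auto-commit; committed b=20)
Op 2: UPDATE c=22 (auto-commit; committed c=22)
Op 3: BEGIN: in_txn=True, pending={}
Op 4: UPDATE c=10 (pending; pending now {c=10})
Op 5: COMMIT: merged ['c'] into committed; committed now {a=7, b=20, c=10}
Op 6: UPDATE b=7 (auto-commit; committed b=7)
Final committed: {a=7, b=7, c=10}

Answer: 7 7 10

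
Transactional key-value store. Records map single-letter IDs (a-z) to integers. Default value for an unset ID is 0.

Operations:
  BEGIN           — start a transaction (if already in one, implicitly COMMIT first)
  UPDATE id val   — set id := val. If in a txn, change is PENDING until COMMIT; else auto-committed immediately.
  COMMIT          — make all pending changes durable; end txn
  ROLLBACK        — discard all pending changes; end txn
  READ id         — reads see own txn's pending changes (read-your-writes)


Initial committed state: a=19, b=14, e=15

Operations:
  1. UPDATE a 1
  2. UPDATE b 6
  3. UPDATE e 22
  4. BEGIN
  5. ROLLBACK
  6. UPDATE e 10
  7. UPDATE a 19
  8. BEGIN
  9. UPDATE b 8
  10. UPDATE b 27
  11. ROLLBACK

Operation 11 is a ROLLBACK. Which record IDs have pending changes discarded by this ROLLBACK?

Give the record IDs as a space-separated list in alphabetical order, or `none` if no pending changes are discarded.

Initial committed: {a=19, b=14, e=15}
Op 1: UPDATE a=1 (auto-commit; committed a=1)
Op 2: UPDATE b=6 (auto-commit; committed b=6)
Op 3: UPDATE e=22 (auto-commit; committed e=22)
Op 4: BEGIN: in_txn=True, pending={}
Op 5: ROLLBACK: discarded pending []; in_txn=False
Op 6: UPDATE e=10 (auto-commit; committed e=10)
Op 7: UPDATE a=19 (auto-commit; committed a=19)
Op 8: BEGIN: in_txn=True, pending={}
Op 9: UPDATE b=8 (pending; pending now {b=8})
Op 10: UPDATE b=27 (pending; pending now {b=27})
Op 11: ROLLBACK: discarded pending ['b']; in_txn=False
ROLLBACK at op 11 discards: ['b']

Answer: b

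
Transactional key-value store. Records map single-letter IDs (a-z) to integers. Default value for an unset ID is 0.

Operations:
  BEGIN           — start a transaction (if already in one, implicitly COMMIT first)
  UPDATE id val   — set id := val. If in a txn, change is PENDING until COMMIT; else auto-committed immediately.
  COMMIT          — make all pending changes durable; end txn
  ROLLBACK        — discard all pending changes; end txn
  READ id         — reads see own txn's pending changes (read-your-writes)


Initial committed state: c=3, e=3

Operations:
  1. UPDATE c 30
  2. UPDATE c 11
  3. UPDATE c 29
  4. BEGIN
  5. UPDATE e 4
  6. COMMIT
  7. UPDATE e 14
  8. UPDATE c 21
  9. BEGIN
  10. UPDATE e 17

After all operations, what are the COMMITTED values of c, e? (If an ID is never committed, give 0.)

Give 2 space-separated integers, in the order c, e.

Answer: 21 14

Derivation:
Initial committed: {c=3, e=3}
Op 1: UPDATE c=30 (auto-commit; committed c=30)
Op 2: UPDATE c=11 (auto-commit; committed c=11)
Op 3: UPDATE c=29 (auto-commit; committed c=29)
Op 4: BEGIN: in_txn=True, pending={}
Op 5: UPDATE e=4 (pending; pending now {e=4})
Op 6: COMMIT: merged ['e'] into committed; committed now {c=29, e=4}
Op 7: UPDATE e=14 (auto-commit; committed e=14)
Op 8: UPDATE c=21 (auto-commit; committed c=21)
Op 9: BEGIN: in_txn=True, pending={}
Op 10: UPDATE e=17 (pending; pending now {e=17})
Final committed: {c=21, e=14}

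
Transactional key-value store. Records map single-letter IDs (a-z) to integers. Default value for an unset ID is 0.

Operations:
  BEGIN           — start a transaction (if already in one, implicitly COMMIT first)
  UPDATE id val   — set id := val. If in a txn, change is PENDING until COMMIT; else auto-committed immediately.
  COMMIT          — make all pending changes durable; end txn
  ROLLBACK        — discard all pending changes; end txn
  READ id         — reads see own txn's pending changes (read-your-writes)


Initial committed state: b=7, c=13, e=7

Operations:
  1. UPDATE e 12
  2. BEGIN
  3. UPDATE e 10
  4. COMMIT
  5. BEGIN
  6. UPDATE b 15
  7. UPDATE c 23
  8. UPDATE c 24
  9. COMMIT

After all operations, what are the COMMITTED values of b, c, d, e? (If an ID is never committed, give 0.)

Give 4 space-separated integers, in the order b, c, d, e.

Answer: 15 24 0 10

Derivation:
Initial committed: {b=7, c=13, e=7}
Op 1: UPDATE e=12 (auto-commit; committed e=12)
Op 2: BEGIN: in_txn=True, pending={}
Op 3: UPDATE e=10 (pending; pending now {e=10})
Op 4: COMMIT: merged ['e'] into committed; committed now {b=7, c=13, e=10}
Op 5: BEGIN: in_txn=True, pending={}
Op 6: UPDATE b=15 (pending; pending now {b=15})
Op 7: UPDATE c=23 (pending; pending now {b=15, c=23})
Op 8: UPDATE c=24 (pending; pending now {b=15, c=24})
Op 9: COMMIT: merged ['b', 'c'] into committed; committed now {b=15, c=24, e=10}
Final committed: {b=15, c=24, e=10}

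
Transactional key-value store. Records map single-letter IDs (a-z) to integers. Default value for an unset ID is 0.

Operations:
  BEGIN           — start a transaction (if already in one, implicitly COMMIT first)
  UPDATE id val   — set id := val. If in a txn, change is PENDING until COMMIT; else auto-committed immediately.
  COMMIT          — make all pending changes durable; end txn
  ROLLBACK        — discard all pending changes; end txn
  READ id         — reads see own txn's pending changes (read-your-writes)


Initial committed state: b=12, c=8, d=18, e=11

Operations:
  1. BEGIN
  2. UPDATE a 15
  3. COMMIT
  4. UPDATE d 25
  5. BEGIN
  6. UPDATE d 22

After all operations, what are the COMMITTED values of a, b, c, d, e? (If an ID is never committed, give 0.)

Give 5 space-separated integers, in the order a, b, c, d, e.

Answer: 15 12 8 25 11

Derivation:
Initial committed: {b=12, c=8, d=18, e=11}
Op 1: BEGIN: in_txn=True, pending={}
Op 2: UPDATE a=15 (pending; pending now {a=15})
Op 3: COMMIT: merged ['a'] into committed; committed now {a=15, b=12, c=8, d=18, e=11}
Op 4: UPDATE d=25 (auto-commit; committed d=25)
Op 5: BEGIN: in_txn=True, pending={}
Op 6: UPDATE d=22 (pending; pending now {d=22})
Final committed: {a=15, b=12, c=8, d=25, e=11}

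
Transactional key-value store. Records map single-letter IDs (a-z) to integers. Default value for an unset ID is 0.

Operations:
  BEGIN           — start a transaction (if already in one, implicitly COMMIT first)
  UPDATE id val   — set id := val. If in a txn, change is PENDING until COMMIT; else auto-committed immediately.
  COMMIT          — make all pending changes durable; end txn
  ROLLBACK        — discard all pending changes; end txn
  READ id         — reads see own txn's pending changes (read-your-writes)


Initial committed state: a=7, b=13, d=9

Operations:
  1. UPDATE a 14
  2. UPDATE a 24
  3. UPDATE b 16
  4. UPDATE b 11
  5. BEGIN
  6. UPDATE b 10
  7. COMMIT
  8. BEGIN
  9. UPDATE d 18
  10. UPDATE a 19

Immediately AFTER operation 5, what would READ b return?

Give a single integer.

Initial committed: {a=7, b=13, d=9}
Op 1: UPDATE a=14 (auto-commit; committed a=14)
Op 2: UPDATE a=24 (auto-commit; committed a=24)
Op 3: UPDATE b=16 (auto-commit; committed b=16)
Op 4: UPDATE b=11 (auto-commit; committed b=11)
Op 5: BEGIN: in_txn=True, pending={}
After op 5: visible(b) = 11 (pending={}, committed={a=24, b=11, d=9})

Answer: 11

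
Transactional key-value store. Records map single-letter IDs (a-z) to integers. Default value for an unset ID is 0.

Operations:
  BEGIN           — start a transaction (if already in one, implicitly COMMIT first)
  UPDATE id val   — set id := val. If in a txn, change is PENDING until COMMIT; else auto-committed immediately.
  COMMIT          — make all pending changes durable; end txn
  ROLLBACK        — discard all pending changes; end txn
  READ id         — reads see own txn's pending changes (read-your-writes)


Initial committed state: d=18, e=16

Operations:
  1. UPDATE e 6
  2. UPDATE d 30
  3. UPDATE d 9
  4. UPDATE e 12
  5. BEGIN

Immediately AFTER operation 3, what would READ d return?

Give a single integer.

Initial committed: {d=18, e=16}
Op 1: UPDATE e=6 (auto-commit; committed e=6)
Op 2: UPDATE d=30 (auto-commit; committed d=30)
Op 3: UPDATE d=9 (auto-commit; committed d=9)
After op 3: visible(d) = 9 (pending={}, committed={d=9, e=6})

Answer: 9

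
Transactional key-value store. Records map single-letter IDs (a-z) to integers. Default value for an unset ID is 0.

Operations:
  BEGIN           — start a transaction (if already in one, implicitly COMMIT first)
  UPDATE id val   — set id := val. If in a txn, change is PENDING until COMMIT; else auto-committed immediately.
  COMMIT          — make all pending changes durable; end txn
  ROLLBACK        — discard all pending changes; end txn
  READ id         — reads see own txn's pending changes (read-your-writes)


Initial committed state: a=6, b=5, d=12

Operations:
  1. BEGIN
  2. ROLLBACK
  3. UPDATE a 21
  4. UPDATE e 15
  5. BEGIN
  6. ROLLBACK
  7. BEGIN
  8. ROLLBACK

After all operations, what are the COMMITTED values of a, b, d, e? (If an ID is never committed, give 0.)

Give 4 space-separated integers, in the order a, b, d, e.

Answer: 21 5 12 15

Derivation:
Initial committed: {a=6, b=5, d=12}
Op 1: BEGIN: in_txn=True, pending={}
Op 2: ROLLBACK: discarded pending []; in_txn=False
Op 3: UPDATE a=21 (auto-commit; committed a=21)
Op 4: UPDATE e=15 (auto-commit; committed e=15)
Op 5: BEGIN: in_txn=True, pending={}
Op 6: ROLLBACK: discarded pending []; in_txn=False
Op 7: BEGIN: in_txn=True, pending={}
Op 8: ROLLBACK: discarded pending []; in_txn=False
Final committed: {a=21, b=5, d=12, e=15}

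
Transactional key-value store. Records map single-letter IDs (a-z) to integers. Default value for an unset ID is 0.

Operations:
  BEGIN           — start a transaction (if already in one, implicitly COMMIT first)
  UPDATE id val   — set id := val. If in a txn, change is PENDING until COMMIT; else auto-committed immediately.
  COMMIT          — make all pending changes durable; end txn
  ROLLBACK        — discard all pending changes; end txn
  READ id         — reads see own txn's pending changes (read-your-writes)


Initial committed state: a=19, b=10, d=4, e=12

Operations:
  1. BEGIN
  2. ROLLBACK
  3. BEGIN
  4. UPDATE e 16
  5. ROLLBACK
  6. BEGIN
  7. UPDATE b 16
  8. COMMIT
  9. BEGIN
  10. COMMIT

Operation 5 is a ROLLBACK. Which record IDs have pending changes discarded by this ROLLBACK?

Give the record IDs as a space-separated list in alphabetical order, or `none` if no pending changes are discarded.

Initial committed: {a=19, b=10, d=4, e=12}
Op 1: BEGIN: in_txn=True, pending={}
Op 2: ROLLBACK: discarded pending []; in_txn=False
Op 3: BEGIN: in_txn=True, pending={}
Op 4: UPDATE e=16 (pending; pending now {e=16})
Op 5: ROLLBACK: discarded pending ['e']; in_txn=False
Op 6: BEGIN: in_txn=True, pending={}
Op 7: UPDATE b=16 (pending; pending now {b=16})
Op 8: COMMIT: merged ['b'] into committed; committed now {a=19, b=16, d=4, e=12}
Op 9: BEGIN: in_txn=True, pending={}
Op 10: COMMIT: merged [] into committed; committed now {a=19, b=16, d=4, e=12}
ROLLBACK at op 5 discards: ['e']

Answer: e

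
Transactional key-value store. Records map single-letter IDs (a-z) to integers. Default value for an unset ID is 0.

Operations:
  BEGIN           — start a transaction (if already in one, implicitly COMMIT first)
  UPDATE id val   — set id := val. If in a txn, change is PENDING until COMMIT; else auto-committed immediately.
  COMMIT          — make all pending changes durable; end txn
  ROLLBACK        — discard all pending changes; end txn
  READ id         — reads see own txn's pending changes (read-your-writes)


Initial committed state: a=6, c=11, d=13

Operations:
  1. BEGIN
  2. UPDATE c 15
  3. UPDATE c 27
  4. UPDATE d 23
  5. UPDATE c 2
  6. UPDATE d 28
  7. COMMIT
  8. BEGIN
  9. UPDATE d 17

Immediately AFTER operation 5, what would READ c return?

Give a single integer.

Initial committed: {a=6, c=11, d=13}
Op 1: BEGIN: in_txn=True, pending={}
Op 2: UPDATE c=15 (pending; pending now {c=15})
Op 3: UPDATE c=27 (pending; pending now {c=27})
Op 4: UPDATE d=23 (pending; pending now {c=27, d=23})
Op 5: UPDATE c=2 (pending; pending now {c=2, d=23})
After op 5: visible(c) = 2 (pending={c=2, d=23}, committed={a=6, c=11, d=13})

Answer: 2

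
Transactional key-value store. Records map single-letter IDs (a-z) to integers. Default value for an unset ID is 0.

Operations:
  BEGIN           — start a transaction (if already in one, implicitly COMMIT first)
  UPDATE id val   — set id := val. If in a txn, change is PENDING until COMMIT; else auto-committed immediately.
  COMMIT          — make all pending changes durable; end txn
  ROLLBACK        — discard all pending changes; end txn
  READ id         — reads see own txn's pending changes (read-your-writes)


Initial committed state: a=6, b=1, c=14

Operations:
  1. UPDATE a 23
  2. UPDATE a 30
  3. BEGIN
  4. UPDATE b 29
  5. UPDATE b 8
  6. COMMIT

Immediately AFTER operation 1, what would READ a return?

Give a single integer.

Answer: 23

Derivation:
Initial committed: {a=6, b=1, c=14}
Op 1: UPDATE a=23 (auto-commit; committed a=23)
After op 1: visible(a) = 23 (pending={}, committed={a=23, b=1, c=14})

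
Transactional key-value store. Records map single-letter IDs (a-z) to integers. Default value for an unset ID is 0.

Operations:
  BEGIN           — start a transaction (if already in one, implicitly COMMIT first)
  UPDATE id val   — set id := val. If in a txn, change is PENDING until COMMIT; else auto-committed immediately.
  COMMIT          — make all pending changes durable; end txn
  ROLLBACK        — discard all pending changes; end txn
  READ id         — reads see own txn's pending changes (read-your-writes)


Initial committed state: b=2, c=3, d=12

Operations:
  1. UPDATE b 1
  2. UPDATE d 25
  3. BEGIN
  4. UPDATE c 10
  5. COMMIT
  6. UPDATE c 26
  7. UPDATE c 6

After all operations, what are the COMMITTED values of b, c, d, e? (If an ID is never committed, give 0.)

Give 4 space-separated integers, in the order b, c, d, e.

Initial committed: {b=2, c=3, d=12}
Op 1: UPDATE b=1 (auto-commit; committed b=1)
Op 2: UPDATE d=25 (auto-commit; committed d=25)
Op 3: BEGIN: in_txn=True, pending={}
Op 4: UPDATE c=10 (pending; pending now {c=10})
Op 5: COMMIT: merged ['c'] into committed; committed now {b=1, c=10, d=25}
Op 6: UPDATE c=26 (auto-commit; committed c=26)
Op 7: UPDATE c=6 (auto-commit; committed c=6)
Final committed: {b=1, c=6, d=25}

Answer: 1 6 25 0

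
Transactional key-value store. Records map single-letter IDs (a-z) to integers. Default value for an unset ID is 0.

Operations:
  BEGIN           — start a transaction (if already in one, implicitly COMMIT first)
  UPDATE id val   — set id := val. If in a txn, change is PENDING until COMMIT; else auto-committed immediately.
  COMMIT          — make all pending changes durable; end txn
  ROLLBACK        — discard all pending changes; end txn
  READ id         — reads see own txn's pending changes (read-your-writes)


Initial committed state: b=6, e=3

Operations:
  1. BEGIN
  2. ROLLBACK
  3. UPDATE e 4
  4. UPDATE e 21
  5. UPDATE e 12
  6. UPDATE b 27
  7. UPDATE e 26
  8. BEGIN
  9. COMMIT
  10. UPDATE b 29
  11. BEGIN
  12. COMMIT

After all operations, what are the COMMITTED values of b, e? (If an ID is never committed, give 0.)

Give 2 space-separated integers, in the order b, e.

Answer: 29 26

Derivation:
Initial committed: {b=6, e=3}
Op 1: BEGIN: in_txn=True, pending={}
Op 2: ROLLBACK: discarded pending []; in_txn=False
Op 3: UPDATE e=4 (auto-commit; committed e=4)
Op 4: UPDATE e=21 (auto-commit; committed e=21)
Op 5: UPDATE e=12 (auto-commit; committed e=12)
Op 6: UPDATE b=27 (auto-commit; committed b=27)
Op 7: UPDATE e=26 (auto-commit; committed e=26)
Op 8: BEGIN: in_txn=True, pending={}
Op 9: COMMIT: merged [] into committed; committed now {b=27, e=26}
Op 10: UPDATE b=29 (auto-commit; committed b=29)
Op 11: BEGIN: in_txn=True, pending={}
Op 12: COMMIT: merged [] into committed; committed now {b=29, e=26}
Final committed: {b=29, e=26}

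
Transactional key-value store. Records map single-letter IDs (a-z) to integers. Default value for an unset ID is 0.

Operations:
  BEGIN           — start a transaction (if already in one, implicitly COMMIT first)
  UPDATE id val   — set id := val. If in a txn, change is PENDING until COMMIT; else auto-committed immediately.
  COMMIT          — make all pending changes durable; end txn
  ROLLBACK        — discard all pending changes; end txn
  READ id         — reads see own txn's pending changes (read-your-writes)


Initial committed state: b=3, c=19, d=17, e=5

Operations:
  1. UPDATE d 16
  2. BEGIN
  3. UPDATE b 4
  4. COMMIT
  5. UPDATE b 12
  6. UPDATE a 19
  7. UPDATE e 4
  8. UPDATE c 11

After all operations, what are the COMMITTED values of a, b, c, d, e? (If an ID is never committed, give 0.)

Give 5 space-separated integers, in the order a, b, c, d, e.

Initial committed: {b=3, c=19, d=17, e=5}
Op 1: UPDATE d=16 (auto-commit; committed d=16)
Op 2: BEGIN: in_txn=True, pending={}
Op 3: UPDATE b=4 (pending; pending now {b=4})
Op 4: COMMIT: merged ['b'] into committed; committed now {b=4, c=19, d=16, e=5}
Op 5: UPDATE b=12 (auto-commit; committed b=12)
Op 6: UPDATE a=19 (auto-commit; committed a=19)
Op 7: UPDATE e=4 (auto-commit; committed e=4)
Op 8: UPDATE c=11 (auto-commit; committed c=11)
Final committed: {a=19, b=12, c=11, d=16, e=4}

Answer: 19 12 11 16 4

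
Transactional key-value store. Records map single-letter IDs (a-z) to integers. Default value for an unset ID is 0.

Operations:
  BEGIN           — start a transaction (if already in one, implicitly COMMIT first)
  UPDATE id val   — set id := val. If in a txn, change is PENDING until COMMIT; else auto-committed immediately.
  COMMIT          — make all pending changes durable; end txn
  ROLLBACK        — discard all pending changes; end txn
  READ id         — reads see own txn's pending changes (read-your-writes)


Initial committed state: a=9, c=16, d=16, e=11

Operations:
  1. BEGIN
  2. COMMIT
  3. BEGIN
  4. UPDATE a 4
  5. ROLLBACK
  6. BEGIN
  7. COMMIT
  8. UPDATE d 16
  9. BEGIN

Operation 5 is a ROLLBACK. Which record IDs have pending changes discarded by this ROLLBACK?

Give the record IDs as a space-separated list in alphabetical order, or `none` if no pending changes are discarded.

Initial committed: {a=9, c=16, d=16, e=11}
Op 1: BEGIN: in_txn=True, pending={}
Op 2: COMMIT: merged [] into committed; committed now {a=9, c=16, d=16, e=11}
Op 3: BEGIN: in_txn=True, pending={}
Op 4: UPDATE a=4 (pending; pending now {a=4})
Op 5: ROLLBACK: discarded pending ['a']; in_txn=False
Op 6: BEGIN: in_txn=True, pending={}
Op 7: COMMIT: merged [] into committed; committed now {a=9, c=16, d=16, e=11}
Op 8: UPDATE d=16 (auto-commit; committed d=16)
Op 9: BEGIN: in_txn=True, pending={}
ROLLBACK at op 5 discards: ['a']

Answer: a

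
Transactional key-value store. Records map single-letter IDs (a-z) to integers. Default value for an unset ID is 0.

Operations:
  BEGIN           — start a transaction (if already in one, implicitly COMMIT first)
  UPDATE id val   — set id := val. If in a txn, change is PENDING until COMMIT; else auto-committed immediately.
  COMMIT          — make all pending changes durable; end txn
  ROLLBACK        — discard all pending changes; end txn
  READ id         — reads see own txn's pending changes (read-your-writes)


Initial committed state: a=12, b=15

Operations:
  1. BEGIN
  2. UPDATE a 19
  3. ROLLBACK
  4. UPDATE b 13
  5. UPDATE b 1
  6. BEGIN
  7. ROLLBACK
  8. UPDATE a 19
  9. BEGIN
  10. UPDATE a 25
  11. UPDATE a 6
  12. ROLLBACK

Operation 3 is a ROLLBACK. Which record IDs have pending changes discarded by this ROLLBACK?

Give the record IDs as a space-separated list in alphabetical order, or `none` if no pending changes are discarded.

Initial committed: {a=12, b=15}
Op 1: BEGIN: in_txn=True, pending={}
Op 2: UPDATE a=19 (pending; pending now {a=19})
Op 3: ROLLBACK: discarded pending ['a']; in_txn=False
Op 4: UPDATE b=13 (auto-commit; committed b=13)
Op 5: UPDATE b=1 (auto-commit; committed b=1)
Op 6: BEGIN: in_txn=True, pending={}
Op 7: ROLLBACK: discarded pending []; in_txn=False
Op 8: UPDATE a=19 (auto-commit; committed a=19)
Op 9: BEGIN: in_txn=True, pending={}
Op 10: UPDATE a=25 (pending; pending now {a=25})
Op 11: UPDATE a=6 (pending; pending now {a=6})
Op 12: ROLLBACK: discarded pending ['a']; in_txn=False
ROLLBACK at op 3 discards: ['a']

Answer: a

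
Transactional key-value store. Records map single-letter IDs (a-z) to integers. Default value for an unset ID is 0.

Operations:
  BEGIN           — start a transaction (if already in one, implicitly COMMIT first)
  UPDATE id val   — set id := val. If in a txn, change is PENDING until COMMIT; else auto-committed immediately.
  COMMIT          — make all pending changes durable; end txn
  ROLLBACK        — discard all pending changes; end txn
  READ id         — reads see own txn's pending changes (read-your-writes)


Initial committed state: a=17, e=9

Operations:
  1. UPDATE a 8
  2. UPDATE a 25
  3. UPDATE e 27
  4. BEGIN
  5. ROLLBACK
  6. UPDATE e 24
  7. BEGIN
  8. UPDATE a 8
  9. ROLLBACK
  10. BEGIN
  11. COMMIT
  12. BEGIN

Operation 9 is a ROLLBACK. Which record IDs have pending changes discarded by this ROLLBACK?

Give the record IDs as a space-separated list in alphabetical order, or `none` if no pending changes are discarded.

Initial committed: {a=17, e=9}
Op 1: UPDATE a=8 (auto-commit; committed a=8)
Op 2: UPDATE a=25 (auto-commit; committed a=25)
Op 3: UPDATE e=27 (auto-commit; committed e=27)
Op 4: BEGIN: in_txn=True, pending={}
Op 5: ROLLBACK: discarded pending []; in_txn=False
Op 6: UPDATE e=24 (auto-commit; committed e=24)
Op 7: BEGIN: in_txn=True, pending={}
Op 8: UPDATE a=8 (pending; pending now {a=8})
Op 9: ROLLBACK: discarded pending ['a']; in_txn=False
Op 10: BEGIN: in_txn=True, pending={}
Op 11: COMMIT: merged [] into committed; committed now {a=25, e=24}
Op 12: BEGIN: in_txn=True, pending={}
ROLLBACK at op 9 discards: ['a']

Answer: a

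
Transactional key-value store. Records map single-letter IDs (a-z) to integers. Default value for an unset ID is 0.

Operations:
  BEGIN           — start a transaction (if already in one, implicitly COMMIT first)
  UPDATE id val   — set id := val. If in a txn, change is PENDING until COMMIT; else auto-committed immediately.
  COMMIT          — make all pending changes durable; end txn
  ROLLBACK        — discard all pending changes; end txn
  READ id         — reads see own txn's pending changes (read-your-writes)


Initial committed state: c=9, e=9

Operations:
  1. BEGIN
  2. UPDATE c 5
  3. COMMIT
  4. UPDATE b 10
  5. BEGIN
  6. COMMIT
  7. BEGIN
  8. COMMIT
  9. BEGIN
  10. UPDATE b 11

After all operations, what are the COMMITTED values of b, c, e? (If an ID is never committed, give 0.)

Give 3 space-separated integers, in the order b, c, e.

Answer: 10 5 9

Derivation:
Initial committed: {c=9, e=9}
Op 1: BEGIN: in_txn=True, pending={}
Op 2: UPDATE c=5 (pending; pending now {c=5})
Op 3: COMMIT: merged ['c'] into committed; committed now {c=5, e=9}
Op 4: UPDATE b=10 (auto-commit; committed b=10)
Op 5: BEGIN: in_txn=True, pending={}
Op 6: COMMIT: merged [] into committed; committed now {b=10, c=5, e=9}
Op 7: BEGIN: in_txn=True, pending={}
Op 8: COMMIT: merged [] into committed; committed now {b=10, c=5, e=9}
Op 9: BEGIN: in_txn=True, pending={}
Op 10: UPDATE b=11 (pending; pending now {b=11})
Final committed: {b=10, c=5, e=9}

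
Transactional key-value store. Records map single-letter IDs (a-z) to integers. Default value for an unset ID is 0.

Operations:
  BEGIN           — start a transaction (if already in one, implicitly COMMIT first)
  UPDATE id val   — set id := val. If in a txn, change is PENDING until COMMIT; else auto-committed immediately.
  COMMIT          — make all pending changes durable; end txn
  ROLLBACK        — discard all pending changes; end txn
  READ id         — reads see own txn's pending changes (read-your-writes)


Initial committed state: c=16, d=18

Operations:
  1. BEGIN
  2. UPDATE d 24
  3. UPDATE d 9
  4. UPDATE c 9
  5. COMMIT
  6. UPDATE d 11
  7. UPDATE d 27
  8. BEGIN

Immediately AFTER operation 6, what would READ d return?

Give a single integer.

Initial committed: {c=16, d=18}
Op 1: BEGIN: in_txn=True, pending={}
Op 2: UPDATE d=24 (pending; pending now {d=24})
Op 3: UPDATE d=9 (pending; pending now {d=9})
Op 4: UPDATE c=9 (pending; pending now {c=9, d=9})
Op 5: COMMIT: merged ['c', 'd'] into committed; committed now {c=9, d=9}
Op 6: UPDATE d=11 (auto-commit; committed d=11)
After op 6: visible(d) = 11 (pending={}, committed={c=9, d=11})

Answer: 11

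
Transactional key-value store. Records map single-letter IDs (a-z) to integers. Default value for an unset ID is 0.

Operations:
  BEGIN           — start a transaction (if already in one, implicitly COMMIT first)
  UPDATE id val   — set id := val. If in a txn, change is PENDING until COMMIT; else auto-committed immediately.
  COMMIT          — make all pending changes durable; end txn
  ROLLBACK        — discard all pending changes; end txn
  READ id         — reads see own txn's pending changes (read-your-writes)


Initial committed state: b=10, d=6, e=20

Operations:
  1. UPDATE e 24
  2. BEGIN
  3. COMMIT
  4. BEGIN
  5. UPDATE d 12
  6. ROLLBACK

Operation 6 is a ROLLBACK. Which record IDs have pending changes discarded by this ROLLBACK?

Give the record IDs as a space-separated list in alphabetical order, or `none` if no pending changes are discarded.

Answer: d

Derivation:
Initial committed: {b=10, d=6, e=20}
Op 1: UPDATE e=24 (auto-commit; committed e=24)
Op 2: BEGIN: in_txn=True, pending={}
Op 3: COMMIT: merged [] into committed; committed now {b=10, d=6, e=24}
Op 4: BEGIN: in_txn=True, pending={}
Op 5: UPDATE d=12 (pending; pending now {d=12})
Op 6: ROLLBACK: discarded pending ['d']; in_txn=False
ROLLBACK at op 6 discards: ['d']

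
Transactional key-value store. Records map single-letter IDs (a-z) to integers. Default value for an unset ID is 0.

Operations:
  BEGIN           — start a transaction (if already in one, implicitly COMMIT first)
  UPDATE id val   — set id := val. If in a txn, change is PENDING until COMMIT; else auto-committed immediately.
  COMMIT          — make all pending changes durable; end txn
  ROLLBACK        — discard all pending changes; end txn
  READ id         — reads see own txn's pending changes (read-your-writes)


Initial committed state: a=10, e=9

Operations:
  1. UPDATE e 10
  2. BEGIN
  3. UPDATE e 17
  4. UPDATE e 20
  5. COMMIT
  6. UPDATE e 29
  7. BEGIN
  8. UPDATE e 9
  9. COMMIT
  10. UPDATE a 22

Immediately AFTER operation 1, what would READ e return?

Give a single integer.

Answer: 10

Derivation:
Initial committed: {a=10, e=9}
Op 1: UPDATE e=10 (auto-commit; committed e=10)
After op 1: visible(e) = 10 (pending={}, committed={a=10, e=10})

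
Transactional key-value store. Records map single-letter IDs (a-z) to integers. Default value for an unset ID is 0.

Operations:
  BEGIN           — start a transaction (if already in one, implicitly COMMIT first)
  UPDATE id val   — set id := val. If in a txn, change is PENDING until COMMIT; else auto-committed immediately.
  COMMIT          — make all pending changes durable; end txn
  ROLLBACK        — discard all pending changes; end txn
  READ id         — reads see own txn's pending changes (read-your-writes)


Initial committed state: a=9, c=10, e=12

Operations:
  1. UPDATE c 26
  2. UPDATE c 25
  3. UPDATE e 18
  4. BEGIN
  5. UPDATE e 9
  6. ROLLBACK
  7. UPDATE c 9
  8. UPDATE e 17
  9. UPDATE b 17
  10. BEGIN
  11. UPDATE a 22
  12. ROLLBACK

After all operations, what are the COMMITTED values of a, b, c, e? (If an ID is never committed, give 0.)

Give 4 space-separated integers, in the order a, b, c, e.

Initial committed: {a=9, c=10, e=12}
Op 1: UPDATE c=26 (auto-commit; committed c=26)
Op 2: UPDATE c=25 (auto-commit; committed c=25)
Op 3: UPDATE e=18 (auto-commit; committed e=18)
Op 4: BEGIN: in_txn=True, pending={}
Op 5: UPDATE e=9 (pending; pending now {e=9})
Op 6: ROLLBACK: discarded pending ['e']; in_txn=False
Op 7: UPDATE c=9 (auto-commit; committed c=9)
Op 8: UPDATE e=17 (auto-commit; committed e=17)
Op 9: UPDATE b=17 (auto-commit; committed b=17)
Op 10: BEGIN: in_txn=True, pending={}
Op 11: UPDATE a=22 (pending; pending now {a=22})
Op 12: ROLLBACK: discarded pending ['a']; in_txn=False
Final committed: {a=9, b=17, c=9, e=17}

Answer: 9 17 9 17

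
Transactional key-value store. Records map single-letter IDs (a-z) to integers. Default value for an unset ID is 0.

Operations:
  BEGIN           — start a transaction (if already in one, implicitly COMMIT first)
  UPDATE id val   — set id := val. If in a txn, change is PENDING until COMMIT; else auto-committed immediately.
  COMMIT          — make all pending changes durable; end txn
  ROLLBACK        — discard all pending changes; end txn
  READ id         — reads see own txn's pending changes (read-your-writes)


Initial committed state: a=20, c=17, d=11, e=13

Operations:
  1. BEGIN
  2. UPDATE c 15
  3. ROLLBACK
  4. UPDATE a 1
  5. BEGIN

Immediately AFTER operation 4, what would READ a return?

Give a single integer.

Answer: 1

Derivation:
Initial committed: {a=20, c=17, d=11, e=13}
Op 1: BEGIN: in_txn=True, pending={}
Op 2: UPDATE c=15 (pending; pending now {c=15})
Op 3: ROLLBACK: discarded pending ['c']; in_txn=False
Op 4: UPDATE a=1 (auto-commit; committed a=1)
After op 4: visible(a) = 1 (pending={}, committed={a=1, c=17, d=11, e=13})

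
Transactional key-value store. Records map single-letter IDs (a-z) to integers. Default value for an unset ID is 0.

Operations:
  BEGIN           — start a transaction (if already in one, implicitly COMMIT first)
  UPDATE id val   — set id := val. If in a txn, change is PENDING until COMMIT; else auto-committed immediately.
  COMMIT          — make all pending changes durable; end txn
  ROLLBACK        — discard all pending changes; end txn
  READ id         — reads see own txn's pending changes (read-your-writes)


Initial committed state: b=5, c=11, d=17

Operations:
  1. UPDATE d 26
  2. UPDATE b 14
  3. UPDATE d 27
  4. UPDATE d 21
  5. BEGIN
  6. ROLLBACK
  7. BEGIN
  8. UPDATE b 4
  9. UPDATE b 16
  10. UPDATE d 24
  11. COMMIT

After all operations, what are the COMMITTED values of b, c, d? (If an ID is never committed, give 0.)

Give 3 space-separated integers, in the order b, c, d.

Answer: 16 11 24

Derivation:
Initial committed: {b=5, c=11, d=17}
Op 1: UPDATE d=26 (auto-commit; committed d=26)
Op 2: UPDATE b=14 (auto-commit; committed b=14)
Op 3: UPDATE d=27 (auto-commit; committed d=27)
Op 4: UPDATE d=21 (auto-commit; committed d=21)
Op 5: BEGIN: in_txn=True, pending={}
Op 6: ROLLBACK: discarded pending []; in_txn=False
Op 7: BEGIN: in_txn=True, pending={}
Op 8: UPDATE b=4 (pending; pending now {b=4})
Op 9: UPDATE b=16 (pending; pending now {b=16})
Op 10: UPDATE d=24 (pending; pending now {b=16, d=24})
Op 11: COMMIT: merged ['b', 'd'] into committed; committed now {b=16, c=11, d=24}
Final committed: {b=16, c=11, d=24}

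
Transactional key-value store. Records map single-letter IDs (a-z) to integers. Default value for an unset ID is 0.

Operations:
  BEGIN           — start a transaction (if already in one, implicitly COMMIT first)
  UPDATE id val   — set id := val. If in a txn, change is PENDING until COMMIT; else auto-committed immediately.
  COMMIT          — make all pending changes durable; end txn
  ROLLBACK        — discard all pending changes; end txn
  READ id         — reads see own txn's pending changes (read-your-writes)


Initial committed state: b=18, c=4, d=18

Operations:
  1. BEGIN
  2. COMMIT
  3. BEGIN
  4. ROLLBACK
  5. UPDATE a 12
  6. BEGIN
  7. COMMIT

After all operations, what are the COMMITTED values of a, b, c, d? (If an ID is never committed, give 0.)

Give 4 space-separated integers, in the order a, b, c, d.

Answer: 12 18 4 18

Derivation:
Initial committed: {b=18, c=4, d=18}
Op 1: BEGIN: in_txn=True, pending={}
Op 2: COMMIT: merged [] into committed; committed now {b=18, c=4, d=18}
Op 3: BEGIN: in_txn=True, pending={}
Op 4: ROLLBACK: discarded pending []; in_txn=False
Op 5: UPDATE a=12 (auto-commit; committed a=12)
Op 6: BEGIN: in_txn=True, pending={}
Op 7: COMMIT: merged [] into committed; committed now {a=12, b=18, c=4, d=18}
Final committed: {a=12, b=18, c=4, d=18}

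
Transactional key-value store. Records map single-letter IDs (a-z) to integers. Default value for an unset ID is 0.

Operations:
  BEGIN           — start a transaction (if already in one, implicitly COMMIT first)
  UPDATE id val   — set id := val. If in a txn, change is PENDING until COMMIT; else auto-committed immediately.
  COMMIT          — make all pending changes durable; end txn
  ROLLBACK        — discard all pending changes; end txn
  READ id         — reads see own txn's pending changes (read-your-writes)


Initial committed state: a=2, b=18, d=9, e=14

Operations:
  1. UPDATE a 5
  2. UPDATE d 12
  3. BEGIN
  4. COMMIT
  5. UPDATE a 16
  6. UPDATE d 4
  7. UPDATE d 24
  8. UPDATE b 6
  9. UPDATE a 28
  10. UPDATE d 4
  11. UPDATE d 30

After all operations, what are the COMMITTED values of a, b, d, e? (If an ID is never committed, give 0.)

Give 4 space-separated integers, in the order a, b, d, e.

Answer: 28 6 30 14

Derivation:
Initial committed: {a=2, b=18, d=9, e=14}
Op 1: UPDATE a=5 (auto-commit; committed a=5)
Op 2: UPDATE d=12 (auto-commit; committed d=12)
Op 3: BEGIN: in_txn=True, pending={}
Op 4: COMMIT: merged [] into committed; committed now {a=5, b=18, d=12, e=14}
Op 5: UPDATE a=16 (auto-commit; committed a=16)
Op 6: UPDATE d=4 (auto-commit; committed d=4)
Op 7: UPDATE d=24 (auto-commit; committed d=24)
Op 8: UPDATE b=6 (auto-commit; committed b=6)
Op 9: UPDATE a=28 (auto-commit; committed a=28)
Op 10: UPDATE d=4 (auto-commit; committed d=4)
Op 11: UPDATE d=30 (auto-commit; committed d=30)
Final committed: {a=28, b=6, d=30, e=14}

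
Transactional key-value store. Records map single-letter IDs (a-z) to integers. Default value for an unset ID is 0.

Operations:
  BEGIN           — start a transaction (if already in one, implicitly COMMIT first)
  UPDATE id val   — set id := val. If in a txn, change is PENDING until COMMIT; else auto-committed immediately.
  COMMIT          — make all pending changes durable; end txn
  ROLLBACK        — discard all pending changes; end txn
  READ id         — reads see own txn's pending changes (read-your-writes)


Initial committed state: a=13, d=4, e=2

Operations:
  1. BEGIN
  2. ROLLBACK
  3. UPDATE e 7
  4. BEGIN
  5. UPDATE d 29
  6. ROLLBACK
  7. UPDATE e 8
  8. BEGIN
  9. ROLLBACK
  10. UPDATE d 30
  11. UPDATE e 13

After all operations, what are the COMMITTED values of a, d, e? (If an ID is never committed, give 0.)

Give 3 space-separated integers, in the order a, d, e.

Answer: 13 30 13

Derivation:
Initial committed: {a=13, d=4, e=2}
Op 1: BEGIN: in_txn=True, pending={}
Op 2: ROLLBACK: discarded pending []; in_txn=False
Op 3: UPDATE e=7 (auto-commit; committed e=7)
Op 4: BEGIN: in_txn=True, pending={}
Op 5: UPDATE d=29 (pending; pending now {d=29})
Op 6: ROLLBACK: discarded pending ['d']; in_txn=False
Op 7: UPDATE e=8 (auto-commit; committed e=8)
Op 8: BEGIN: in_txn=True, pending={}
Op 9: ROLLBACK: discarded pending []; in_txn=False
Op 10: UPDATE d=30 (auto-commit; committed d=30)
Op 11: UPDATE e=13 (auto-commit; committed e=13)
Final committed: {a=13, d=30, e=13}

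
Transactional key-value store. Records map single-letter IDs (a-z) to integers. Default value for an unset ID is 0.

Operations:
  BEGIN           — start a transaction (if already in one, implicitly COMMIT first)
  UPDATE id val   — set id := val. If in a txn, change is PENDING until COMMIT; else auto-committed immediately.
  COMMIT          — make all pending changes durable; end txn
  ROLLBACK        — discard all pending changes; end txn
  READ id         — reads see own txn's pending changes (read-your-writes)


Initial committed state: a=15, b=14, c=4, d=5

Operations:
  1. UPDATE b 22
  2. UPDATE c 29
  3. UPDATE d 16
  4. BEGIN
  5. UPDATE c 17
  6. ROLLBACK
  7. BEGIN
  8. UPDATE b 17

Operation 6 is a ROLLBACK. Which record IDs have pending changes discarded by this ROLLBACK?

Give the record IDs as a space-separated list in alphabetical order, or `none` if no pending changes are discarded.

Answer: c

Derivation:
Initial committed: {a=15, b=14, c=4, d=5}
Op 1: UPDATE b=22 (auto-commit; committed b=22)
Op 2: UPDATE c=29 (auto-commit; committed c=29)
Op 3: UPDATE d=16 (auto-commit; committed d=16)
Op 4: BEGIN: in_txn=True, pending={}
Op 5: UPDATE c=17 (pending; pending now {c=17})
Op 6: ROLLBACK: discarded pending ['c']; in_txn=False
Op 7: BEGIN: in_txn=True, pending={}
Op 8: UPDATE b=17 (pending; pending now {b=17})
ROLLBACK at op 6 discards: ['c']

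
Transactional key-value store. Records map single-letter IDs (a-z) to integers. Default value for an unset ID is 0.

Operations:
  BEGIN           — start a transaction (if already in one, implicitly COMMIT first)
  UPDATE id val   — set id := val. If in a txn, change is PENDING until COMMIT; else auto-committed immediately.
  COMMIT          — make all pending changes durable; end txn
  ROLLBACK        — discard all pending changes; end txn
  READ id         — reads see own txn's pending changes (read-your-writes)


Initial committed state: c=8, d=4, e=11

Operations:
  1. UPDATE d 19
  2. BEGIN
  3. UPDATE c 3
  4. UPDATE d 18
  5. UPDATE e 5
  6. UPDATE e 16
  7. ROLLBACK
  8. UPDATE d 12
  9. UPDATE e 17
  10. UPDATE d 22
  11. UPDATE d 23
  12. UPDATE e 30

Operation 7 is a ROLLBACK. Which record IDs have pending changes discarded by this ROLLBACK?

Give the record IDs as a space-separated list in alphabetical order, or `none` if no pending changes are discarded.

Answer: c d e

Derivation:
Initial committed: {c=8, d=4, e=11}
Op 1: UPDATE d=19 (auto-commit; committed d=19)
Op 2: BEGIN: in_txn=True, pending={}
Op 3: UPDATE c=3 (pending; pending now {c=3})
Op 4: UPDATE d=18 (pending; pending now {c=3, d=18})
Op 5: UPDATE e=5 (pending; pending now {c=3, d=18, e=5})
Op 6: UPDATE e=16 (pending; pending now {c=3, d=18, e=16})
Op 7: ROLLBACK: discarded pending ['c', 'd', 'e']; in_txn=False
Op 8: UPDATE d=12 (auto-commit; committed d=12)
Op 9: UPDATE e=17 (auto-commit; committed e=17)
Op 10: UPDATE d=22 (auto-commit; committed d=22)
Op 11: UPDATE d=23 (auto-commit; committed d=23)
Op 12: UPDATE e=30 (auto-commit; committed e=30)
ROLLBACK at op 7 discards: ['c', 'd', 'e']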